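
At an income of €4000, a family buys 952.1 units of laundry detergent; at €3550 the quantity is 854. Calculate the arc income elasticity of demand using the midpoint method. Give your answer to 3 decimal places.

ΔQ = 854 − 952.1 = -98.1; midpoint Q̄ = (952.1 + 854)/2 = 903.05.
ΔI = 3550 − 4000 = -450; midpoint Ī = (4000 + 3550)/2 = 3775.
η = (ΔQ/Q̄) ÷ (ΔI/Ī) = (-98.1/903.05) ÷ (-450/3775) = 0.911.

0.911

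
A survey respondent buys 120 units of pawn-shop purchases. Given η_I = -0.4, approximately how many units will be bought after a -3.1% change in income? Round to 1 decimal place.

%ΔQ ≈ η × %ΔI = -0.4 × (-3.1%) = 1.24%.
New Q ≈ 120 × (1 + 0.0124) = 121.5.

121.5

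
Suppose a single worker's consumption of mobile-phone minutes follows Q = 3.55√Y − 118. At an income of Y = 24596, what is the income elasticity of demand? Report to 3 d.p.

At Y = 24596: Q = 438.750.
dQ/dY = 3.55/(2√Y) = 0.0113179 at this income.
η = (dQ/dY)·(Y/Q) = 0.0113179 × (24596/438.750) = 0.634.

0.634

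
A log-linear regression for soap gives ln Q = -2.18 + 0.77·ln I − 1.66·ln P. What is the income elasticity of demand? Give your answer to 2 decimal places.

0.77

In a log-linear demand, the coefficient on ln I is the income elasticity.
So η = 0.77.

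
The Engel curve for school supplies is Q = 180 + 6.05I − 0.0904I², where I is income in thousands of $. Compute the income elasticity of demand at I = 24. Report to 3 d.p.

0.150

At I = 24: Q = 273.1296.
dQ/dI = 6.05 − 0.1808I = 1.71080.
η = (dQ/dI)·(I/Q) = 1.71080 × (24/273.1296) = 0.150.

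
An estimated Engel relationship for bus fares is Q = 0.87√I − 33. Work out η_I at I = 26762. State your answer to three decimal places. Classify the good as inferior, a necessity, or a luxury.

0.651 (necessity)

At I = 26762: Q = 109.324.
dQ/dI = 0.87/(2√I) = 0.00265907 at this income.
η = (dQ/dI)·(I/Q) = 0.00265907 × (26762/109.324) = 0.651.
Since 0 < η < 1, the good is a necessity.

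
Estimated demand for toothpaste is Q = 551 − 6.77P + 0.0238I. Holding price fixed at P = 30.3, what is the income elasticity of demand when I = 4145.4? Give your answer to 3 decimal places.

0.222

At P = 30.3, I = 4145.4: Q = 444.530.
Holding P constant, ∂Q/∂I = 0.0238.
η_I = (∂Q/∂I)·(I/Q) = 0.0238 × (4145.4/444.530) = 0.222.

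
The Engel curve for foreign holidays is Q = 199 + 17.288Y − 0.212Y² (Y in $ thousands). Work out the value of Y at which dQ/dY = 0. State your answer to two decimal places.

dQ/dY = 17.288 − 0.424Y.
The good is inferior where dQ/dY < 0. Setting dQ/dY = 0 gives Y = 17.288 / 0.424 = 40.77.

40.77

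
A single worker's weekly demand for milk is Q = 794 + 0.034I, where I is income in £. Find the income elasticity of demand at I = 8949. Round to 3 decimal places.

At I = 8949: Q = 1098.266.
dQ/dI = 0.034.
η = (dQ/dI)·(I/Q) = 0.034 × (8949/1098.266) = 0.277.

0.277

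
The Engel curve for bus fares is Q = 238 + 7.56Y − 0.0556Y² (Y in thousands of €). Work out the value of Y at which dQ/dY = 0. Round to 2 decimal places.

67.99

dQ/dY = 7.56 − 0.1112Y.
The good is inferior where dQ/dY < 0. Setting dQ/dY = 0 gives Y = 7.56 / 0.1112 = 67.99.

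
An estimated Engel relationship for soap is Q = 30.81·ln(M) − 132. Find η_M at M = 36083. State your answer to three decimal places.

At M = 36083: Q = 191.307.
dQ/dM = 30.81/M = 0.000853865 at this income.
η = (dQ/dM)·(M/Q) = 0.000853865 × (36083/191.307) = 0.161.

0.161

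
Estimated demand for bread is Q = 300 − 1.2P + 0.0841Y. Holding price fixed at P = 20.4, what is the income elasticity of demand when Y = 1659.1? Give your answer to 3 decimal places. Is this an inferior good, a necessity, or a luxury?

At P = 20.4, Y = 1659.1: Q = 415.050.
Holding P constant, ∂Q/∂Y = 0.0841.
η_Y = (∂Q/∂Y)·(Y/Q) = 0.0841 × (1659.1/415.050) = 0.336.
Since 0 < η < 1, this is a necessity.

0.336 (necessity)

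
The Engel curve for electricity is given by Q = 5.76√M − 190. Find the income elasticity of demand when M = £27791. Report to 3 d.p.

At M = 27791: Q = 770.228.
dQ/dM = 5.76/(2√M) = 0.0172759 at this income.
η = (dQ/dM)·(M/Q) = 0.0172759 × (27791/770.228) = 0.623.

0.623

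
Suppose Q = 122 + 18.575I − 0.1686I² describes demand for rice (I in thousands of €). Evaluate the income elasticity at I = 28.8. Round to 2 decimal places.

At I = 28.8: Q = 517.1164.
dQ/dI = 18.575 − 0.3372I = 8.86364.
η = (dQ/dI)·(I/Q) = 8.86364 × (28.8/517.1164) = 0.49.

0.49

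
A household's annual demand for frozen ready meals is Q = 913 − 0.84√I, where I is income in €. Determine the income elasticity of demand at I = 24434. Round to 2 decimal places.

At I = 24434: Q = 781.696.
dQ/dI = -0.84/(2√I) = -0.0026869 at this income.
η = (dQ/dI)·(I/Q) = -0.0026869 × (24434/781.696) = -0.08.

-0.08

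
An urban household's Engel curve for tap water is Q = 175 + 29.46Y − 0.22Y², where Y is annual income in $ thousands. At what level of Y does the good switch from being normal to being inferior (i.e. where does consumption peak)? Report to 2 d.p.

dQ/dY = 29.46 − 0.44Y.
The good is inferior where dQ/dY < 0. Setting dQ/dY = 0 gives Y = 29.46 / 0.44 = 66.95.

66.95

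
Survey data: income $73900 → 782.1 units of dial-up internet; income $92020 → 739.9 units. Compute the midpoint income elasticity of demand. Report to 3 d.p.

ΔQ = 739.9 − 782.1 = -42.2; midpoint Q̄ = (782.1 + 739.9)/2 = 761.
ΔI = 92020 − 73900 = 18120; midpoint Ī = (73900 + 92020)/2 = 82960.
η = (ΔQ/Q̄) ÷ (ΔI/Ī) = (-42.2/761) ÷ (18120/82960) = -0.254.

-0.254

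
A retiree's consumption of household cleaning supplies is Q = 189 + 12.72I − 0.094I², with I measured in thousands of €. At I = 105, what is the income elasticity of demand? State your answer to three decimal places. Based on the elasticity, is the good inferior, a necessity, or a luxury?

-1.510 (inferior good)

At I = 105: Q = 488.2500.
dQ/dI = 12.72 − 0.188I = -7.02000.
η = (dQ/dI)·(I/Q) = -7.02000 × (105/488.2500) = -1.510.
η < 0 ⇒ inferior good.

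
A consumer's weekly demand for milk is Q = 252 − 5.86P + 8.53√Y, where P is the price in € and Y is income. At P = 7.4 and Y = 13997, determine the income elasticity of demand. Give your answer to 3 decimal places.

0.414

At P = 7.4, Y = 13997: Q = 1217.811.
Holding P constant, ∂Q/∂Y = 8.53/(2√Y) = 0.0360497.
η_Y = (∂Q/∂Y)·(Y/Q) = 0.0360497 × (13997/1217.811) = 0.414.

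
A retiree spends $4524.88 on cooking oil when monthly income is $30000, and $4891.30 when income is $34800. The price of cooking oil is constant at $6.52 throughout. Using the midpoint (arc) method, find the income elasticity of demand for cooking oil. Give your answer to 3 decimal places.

0.525

With a constant price, Q₁ = 4524.88/6.52 = 694.000 and Q₂ = 4891.30/6.52 = 750.199 (equivalently, work directly with expenditure since P cancels).
Midpoint %ΔQ = (4891.30 − 4524.88)/4708.09 = 0.07783; midpoint %ΔI = (34800 − 30000)/32400 = 0.14815.
η = 0.07783 / 0.14815 = 0.525.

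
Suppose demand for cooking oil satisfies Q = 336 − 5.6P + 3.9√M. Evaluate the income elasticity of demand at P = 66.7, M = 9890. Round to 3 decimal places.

0.554

At P = 66.7, M = 9890: Q = 350.329.
Holding P constant, ∂Q/∂M = 3.9/(2√M) = 0.0196081.
η_M = (∂Q/∂M)·(M/Q) = 0.0196081 × (9890/350.329) = 0.554.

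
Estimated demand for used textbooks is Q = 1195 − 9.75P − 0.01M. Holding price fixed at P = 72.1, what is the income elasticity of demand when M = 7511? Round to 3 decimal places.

-0.180

At P = 72.1, M = 7511: Q = 416.915.
Holding P constant, ∂Q/∂M = −0.01.
η_M = (∂Q/∂M)·(M/Q) = -0.01 × (7511/416.915) = -0.180.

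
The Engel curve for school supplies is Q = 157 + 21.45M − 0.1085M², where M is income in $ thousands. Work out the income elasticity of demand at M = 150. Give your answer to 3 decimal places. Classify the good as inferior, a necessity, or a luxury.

At M = 150: Q = 933.2500.
dQ/dM = 21.45 − 0.217M = -11.10000.
η = (dQ/dM)·(M/Q) = -11.10000 × (150/933.2500) = -1.784.
η < 0 ⇒ inferior good.

-1.784 (inferior good)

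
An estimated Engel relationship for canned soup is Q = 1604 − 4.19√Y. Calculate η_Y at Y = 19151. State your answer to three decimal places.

At Y = 19151: Q = 1024.158.
dQ/dY = -4.19/(2√Y) = -0.0151387 at this income.
η = (dQ/dY)·(Y/Q) = -0.0151387 × (19151/1024.158) = -0.283.

-0.283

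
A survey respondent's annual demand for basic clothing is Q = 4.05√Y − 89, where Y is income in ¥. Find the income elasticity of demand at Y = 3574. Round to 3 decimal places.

At Y = 3574: Q = 153.121.
dQ/dY = 4.05/(2√Y) = 0.0338725 at this income.
η = (dQ/dY)·(Y/Q) = 0.0338725 × (3574/153.121) = 0.791.

0.791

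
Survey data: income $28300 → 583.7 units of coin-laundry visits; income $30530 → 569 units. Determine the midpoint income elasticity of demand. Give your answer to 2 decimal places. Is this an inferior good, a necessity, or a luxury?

-0.34 (inferior good)

ΔQ = 569 − 583.7 = -14.7; midpoint Q̄ = (583.7 + 569)/2 = 576.35.
ΔI = 30530 − 28300 = 2230; midpoint Ī = (28300 + 30530)/2 = 29415.
η = (ΔQ/Q̄) ÷ (ΔI/Ī) = (-14.7/576.35) ÷ (2230/29415) = -0.34.
η < 0 ⇒ inferior good.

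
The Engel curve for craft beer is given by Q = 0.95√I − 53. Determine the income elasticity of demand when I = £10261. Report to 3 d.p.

1.113

At I = 10261: Q = 43.232.
dQ/dI = 0.95/(2√I) = 0.0046892 at this income.
η = (dQ/dI)·(I/Q) = 0.0046892 × (10261/43.232) = 1.113.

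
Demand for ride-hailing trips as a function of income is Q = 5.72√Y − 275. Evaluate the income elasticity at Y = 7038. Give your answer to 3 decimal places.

1.171

At Y = 7038: Q = 204.867.
dQ/dY = 5.72/(2√Y) = 0.0340911 at this income.
η = (dQ/dY)·(Y/Q) = 0.0340911 × (7038/204.867) = 1.171.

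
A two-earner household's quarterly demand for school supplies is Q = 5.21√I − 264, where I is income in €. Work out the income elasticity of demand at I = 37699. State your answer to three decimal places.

0.677

At I = 37699: Q = 747.586.
dQ/dI = 5.21/(2√I) = 0.0134166 at this income.
η = (dQ/dI)·(I/Q) = 0.0134166 × (37699/747.586) = 0.677.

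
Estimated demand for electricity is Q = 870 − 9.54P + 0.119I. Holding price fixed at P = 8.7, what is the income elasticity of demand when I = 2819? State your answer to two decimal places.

0.30

At P = 8.7, I = 2819: Q = 1122.463.
Holding P constant, ∂Q/∂I = 0.119.
η_I = (∂Q/∂I)·(I/Q) = 0.119 × (2819/1122.463) = 0.30.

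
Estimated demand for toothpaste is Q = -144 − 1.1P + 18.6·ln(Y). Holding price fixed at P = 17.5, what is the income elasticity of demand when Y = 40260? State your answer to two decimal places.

At P = 17.5, Y = 40260: Q = 33.968.
Holding P constant, ∂Q/∂Y = 18.6/Y = 0.000461997.
η_Y = (∂Q/∂Y)·(Y/Q) = 0.000461997 × (40260/33.968) = 0.55.

0.55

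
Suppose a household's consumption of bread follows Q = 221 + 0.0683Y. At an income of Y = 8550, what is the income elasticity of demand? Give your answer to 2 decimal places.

0.73

At Y = 8550: Q = 804.965.
dQ/dY = 0.0683.
η = (dQ/dY)·(Y/Q) = 0.0683 × (8550/804.965) = 0.73.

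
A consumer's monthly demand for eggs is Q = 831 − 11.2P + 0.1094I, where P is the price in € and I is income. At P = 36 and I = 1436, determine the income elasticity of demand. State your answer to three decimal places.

0.269

At P = 36, I = 1436: Q = 584.898.
Holding P constant, ∂Q/∂I = 0.1094.
η_I = (∂Q/∂I)·(I/Q) = 0.1094 × (1436/584.898) = 0.269.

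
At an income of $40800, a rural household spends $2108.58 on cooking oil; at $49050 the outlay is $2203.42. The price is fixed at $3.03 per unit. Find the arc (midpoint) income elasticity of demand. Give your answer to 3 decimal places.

0.240

With a constant price, Q₁ = 2108.58/3.03 = 695.901 and Q₂ = 2203.42/3.03 = 727.201 (equivalently, work directly with expenditure since P cancels).
Midpoint %ΔQ = (2203.42 − 2108.58)/2156.00 = 0.04399; midpoint %ΔI = (49050 − 40800)/44925 = 0.18364.
η = 0.04399 / 0.18364 = 0.240.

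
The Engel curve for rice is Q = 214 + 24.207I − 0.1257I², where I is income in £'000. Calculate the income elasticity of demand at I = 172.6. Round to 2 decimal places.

-5.11

At I = 172.6: Q = 647.4297.
dQ/dI = 24.207 − 0.2514I = -19.18464.
η = (dQ/dI)·(I/Q) = -19.18464 × (172.6/647.4297) = -5.11.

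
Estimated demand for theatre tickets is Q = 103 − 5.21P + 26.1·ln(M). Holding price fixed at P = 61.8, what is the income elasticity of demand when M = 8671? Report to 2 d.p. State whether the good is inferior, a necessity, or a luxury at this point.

At P = 61.8, M = 8671: Q = 17.690.
Holding P constant, ∂Q/∂M = 26.1/M = 0.00301003.
η_M = (∂Q/∂M)·(M/Q) = 0.00301003 × (8671/17.690) = 1.48.
Since η > 1, this is a luxury.

1.48 (luxury)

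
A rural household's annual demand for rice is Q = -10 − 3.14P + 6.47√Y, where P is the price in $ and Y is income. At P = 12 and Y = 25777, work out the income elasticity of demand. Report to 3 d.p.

At P = 12, Y = 25777: Q = 991.093.
Holding P constant, ∂Q/∂Y = 6.47/(2√Y) = 0.0201492.
η_Y = (∂Q/∂Y)·(Y/Q) = 0.0201492 × (25777/991.093) = 0.524.

0.524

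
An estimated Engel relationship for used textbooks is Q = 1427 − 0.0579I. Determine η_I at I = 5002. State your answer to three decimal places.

At I = 5002: Q = 1137.384.
dQ/dI = −0.0579.
η = (dQ/dI)·(I/Q) = -0.0579 × (5002/1137.384) = -0.255.

-0.255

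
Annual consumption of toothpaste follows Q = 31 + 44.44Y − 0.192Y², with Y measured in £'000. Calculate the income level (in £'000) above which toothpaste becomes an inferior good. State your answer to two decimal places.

dQ/dY = 44.44 − 0.384Y.
The good is inferior where dQ/dY < 0. Setting dQ/dY = 0 gives Y = 44.44 / 0.384 = 115.73.

115.73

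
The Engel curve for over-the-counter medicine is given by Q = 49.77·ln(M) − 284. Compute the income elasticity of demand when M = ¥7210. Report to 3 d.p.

0.315

At M = 7210: Q = 158.118.
dQ/dM = 49.77/M = 0.00690291 at this income.
η = (dQ/dM)·(M/Q) = 0.00690291 × (7210/158.118) = 0.315.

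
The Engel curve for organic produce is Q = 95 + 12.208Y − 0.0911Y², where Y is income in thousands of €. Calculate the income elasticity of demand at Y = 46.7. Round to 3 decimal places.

0.370

At Y = 46.7: Q = 466.4345.
dQ/dY = 12.208 − 0.1822Y = 3.69926.
η = (dQ/dY)·(Y/Q) = 3.69926 × (46.7/466.4345) = 0.370.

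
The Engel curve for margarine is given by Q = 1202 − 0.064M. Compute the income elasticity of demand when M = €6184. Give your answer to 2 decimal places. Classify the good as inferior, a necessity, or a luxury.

At M = 6184: Q = 806.224.
dQ/dM = −0.064.
η = (dQ/dM)·(M/Q) = -0.064 × (6184/806.224) = -0.49.
Since η < 0, the good is an inferior good.

-0.49 (inferior good)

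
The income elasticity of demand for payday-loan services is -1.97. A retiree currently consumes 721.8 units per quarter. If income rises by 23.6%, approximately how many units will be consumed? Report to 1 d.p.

386.2

%ΔQ ≈ η × %ΔI = -1.97 × 23.6% = -46.492%.
New Q ≈ 721.8 × (1 − 0.46492) = 386.2.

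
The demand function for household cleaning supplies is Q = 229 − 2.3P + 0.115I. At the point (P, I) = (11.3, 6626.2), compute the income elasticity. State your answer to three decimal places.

0.790

At P = 11.3, I = 6626.2: Q = 965.023.
Holding P constant, ∂Q/∂I = 0.115.
η_I = (∂Q/∂I)·(I/Q) = 0.115 × (6626.2/965.023) = 0.790.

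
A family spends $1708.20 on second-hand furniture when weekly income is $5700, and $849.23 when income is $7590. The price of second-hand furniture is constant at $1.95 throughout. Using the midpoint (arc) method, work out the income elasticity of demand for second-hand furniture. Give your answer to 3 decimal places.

With a constant price, Q₁ = 1708.20/1.95 = 876.000 and Q₂ = 849.23/1.95 = 435.503 (equivalently, work directly with expenditure since P cancels).
Midpoint %ΔQ = (849.23 − 1708.20)/1278.72 = -0.67174; midpoint %ΔI = (7590 − 5700)/6645 = 0.28442.
η = -0.67174 / 0.28442 = -2.362.

-2.362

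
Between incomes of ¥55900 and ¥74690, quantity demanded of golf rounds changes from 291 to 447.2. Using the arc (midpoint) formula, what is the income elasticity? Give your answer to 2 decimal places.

1.47

ΔQ = 447.2 − 291 = 156.2; midpoint Q̄ = (291 + 447.2)/2 = 369.1.
ΔI = 74690 − 55900 = 18790; midpoint Ī = (55900 + 74690)/2 = 65295.
η = (ΔQ/Q̄) ÷ (ΔI/Ī) = (156.2/369.1) ÷ (18790/65295) = 1.47.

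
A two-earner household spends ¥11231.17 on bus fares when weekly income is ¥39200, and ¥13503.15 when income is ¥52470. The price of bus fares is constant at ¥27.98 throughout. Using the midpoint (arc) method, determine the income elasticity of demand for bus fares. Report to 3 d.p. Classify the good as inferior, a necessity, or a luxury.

With a constant price, Q₁ = 11231.17/27.98 = 401.400 and Q₂ = 13503.15/27.98 = 482.600 (equivalently, work directly with expenditure since P cancels).
Midpoint %ΔQ = (13503.15 − 11231.17)/12367.16 = 0.18371; midpoint %ΔI = (52470 − 39200)/45835 = 0.28952.
η = 0.18371 / 0.28952 = 0.635.
0 < η < 1 ⇒ necessity.

0.635 (necessity)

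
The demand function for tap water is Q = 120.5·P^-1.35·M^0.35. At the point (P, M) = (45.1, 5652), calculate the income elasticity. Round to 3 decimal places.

For a multiplicative demand Q = A·P^α·M^β, the income elasticity is β everywhere.
Here β = 0.35, so η = 0.350.

0.350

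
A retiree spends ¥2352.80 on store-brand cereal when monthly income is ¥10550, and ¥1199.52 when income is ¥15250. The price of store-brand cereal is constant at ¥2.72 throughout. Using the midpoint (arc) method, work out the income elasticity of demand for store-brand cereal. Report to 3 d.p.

-1.782

With a constant price, Q₁ = 2352.80/2.72 = 865.000 and Q₂ = 1199.52/2.72 = 441.000 (equivalently, work directly with expenditure since P cancels).
Midpoint %ΔQ = (1199.52 − 2352.80)/1776.16 = -0.64931; midpoint %ΔI = (15250 − 10550)/12900 = 0.36434.
η = -0.64931 / 0.36434 = -1.782.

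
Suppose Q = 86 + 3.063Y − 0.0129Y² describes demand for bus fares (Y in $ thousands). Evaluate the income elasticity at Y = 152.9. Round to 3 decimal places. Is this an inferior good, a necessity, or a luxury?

At Y = 152.9: Q = 252.7512.
dQ/dY = 3.063 − 0.0258Y = -0.88182.
η = (dQ/dY)·(Y/Q) = -0.88182 × (152.9/252.7512) = -0.533.
η < 0 ⇒ inferior good.

-0.533 (inferior good)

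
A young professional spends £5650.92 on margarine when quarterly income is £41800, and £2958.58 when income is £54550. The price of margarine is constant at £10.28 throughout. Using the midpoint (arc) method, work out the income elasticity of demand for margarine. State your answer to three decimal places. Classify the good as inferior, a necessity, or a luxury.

With a constant price, Q₁ = 5650.92/10.28 = 549.700 and Q₂ = 2958.58/10.28 = 287.800 (equivalently, work directly with expenditure since P cancels).
Midpoint %ΔQ = (2958.58 − 5650.92)/4304.75 = -0.62543; midpoint %ΔI = (54550 − 41800)/48175 = 0.26466.
η = -0.62543 / 0.26466 = -2.363.
η < 0 ⇒ inferior good.

-2.363 (inferior good)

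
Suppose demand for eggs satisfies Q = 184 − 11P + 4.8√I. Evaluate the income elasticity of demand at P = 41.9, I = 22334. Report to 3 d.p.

0.814

At P = 41.9, I = 22334: Q = 440.439.
Holding P constant, ∂Q/∂I = 4.8/(2√I) = 0.0160594.
η_I = (∂Q/∂I)·(I/Q) = 0.0160594 × (22334/440.439) = 0.814.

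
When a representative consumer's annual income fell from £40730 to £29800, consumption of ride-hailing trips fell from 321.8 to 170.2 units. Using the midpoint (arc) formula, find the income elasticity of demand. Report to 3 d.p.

ΔQ = 170.2 − 321.8 = -151.6; midpoint Q̄ = (321.8 + 170.2)/2 = 246.
ΔI = 29800 − 40730 = -10930; midpoint Ī = (40730 + 29800)/2 = 35265.
η = (ΔQ/Q̄) ÷ (ΔI/Ī) = (-151.6/246) ÷ (-10930/35265) = 1.988.

1.988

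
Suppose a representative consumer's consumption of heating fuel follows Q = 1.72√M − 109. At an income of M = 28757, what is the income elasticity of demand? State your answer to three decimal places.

0.798

At M = 28757: Q = 182.676.
dQ/dM = 1.72/(2√M) = 0.00507139 at this income.
η = (dQ/dM)·(M/Q) = 0.00507139 × (28757/182.676) = 0.798.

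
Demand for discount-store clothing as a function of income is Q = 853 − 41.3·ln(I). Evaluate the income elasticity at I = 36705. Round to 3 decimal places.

At I = 36705: Q = 418.909.
dQ/dI = -41.3/I = -0.00112519 at this income.
η = (dQ/dI)·(I/Q) = -0.00112519 × (36705/418.909) = -0.099.

-0.099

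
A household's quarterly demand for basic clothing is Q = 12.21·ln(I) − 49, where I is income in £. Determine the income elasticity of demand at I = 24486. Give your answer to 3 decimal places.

At I = 24486: Q = 74.393.
dQ/dI = 12.21/I = 0.000498652 at this income.
η = (dQ/dI)·(I/Q) = 0.000498652 × (24486/74.393) = 0.164.

0.164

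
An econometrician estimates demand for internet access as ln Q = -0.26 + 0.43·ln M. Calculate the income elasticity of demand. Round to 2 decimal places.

In a log-linear demand, the coefficient on ln M is the income elasticity.
So η = 0.43.

0.43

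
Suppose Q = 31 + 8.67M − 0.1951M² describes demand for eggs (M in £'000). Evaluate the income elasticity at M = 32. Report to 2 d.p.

At M = 32: Q = 108.6576.
dQ/dM = 8.67 − 0.3902M = -3.81640.
η = (dQ/dM)·(M/Q) = -3.81640 × (32/108.6576) = -1.12.

-1.12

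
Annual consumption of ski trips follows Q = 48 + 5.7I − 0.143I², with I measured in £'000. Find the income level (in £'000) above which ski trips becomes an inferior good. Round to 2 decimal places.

dQ/dI = 5.7 − 0.286I.
The good is inferior where dQ/dI < 0. Setting dQ/dI = 0 gives I = 5.7 / 0.286 = 19.93.

19.93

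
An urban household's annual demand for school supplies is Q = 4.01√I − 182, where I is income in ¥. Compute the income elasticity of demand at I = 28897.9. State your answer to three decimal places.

0.682

At I = 28897.9: Q = 499.675.
dQ/dI = 4.01/(2√I) = 0.0117945 at this income.
η = (dQ/dI)·(I/Q) = 0.0117945 × (28897.9/499.675) = 0.682.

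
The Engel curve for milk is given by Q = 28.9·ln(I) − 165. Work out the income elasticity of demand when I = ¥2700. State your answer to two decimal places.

0.46

At I = 2700: Q = 63.339.
dQ/dI = 28.9/I = 0.0107037 at this income.
η = (dQ/dI)·(I/Q) = 0.0107037 × (2700/63.339) = 0.46.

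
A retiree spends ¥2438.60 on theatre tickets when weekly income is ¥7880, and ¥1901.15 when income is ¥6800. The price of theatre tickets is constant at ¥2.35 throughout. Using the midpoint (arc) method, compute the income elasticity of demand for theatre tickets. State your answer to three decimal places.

With a constant price, Q₁ = 2438.60/2.35 = 1037.702 and Q₂ = 1901.15/2.35 = 809.000 (equivalently, work directly with expenditure since P cancels).
Midpoint %ΔQ = (1901.15 − 2438.60)/2169.88 = -0.24769; midpoint %ΔI = (6800 − 7880)/7340 = -0.14714.
η = -0.24769 / -0.14714 = 1.683.

1.683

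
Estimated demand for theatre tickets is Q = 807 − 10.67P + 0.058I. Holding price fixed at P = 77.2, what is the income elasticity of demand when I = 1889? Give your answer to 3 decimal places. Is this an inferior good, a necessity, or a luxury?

At P = 77.2, I = 1889: Q = 92.838.
Holding P constant, ∂Q/∂I = 0.058.
η_I = (∂Q/∂I)·(I/Q) = 0.058 × (1889/92.838) = 1.180.
Since η > 1, this is a luxury.

1.180 (luxury)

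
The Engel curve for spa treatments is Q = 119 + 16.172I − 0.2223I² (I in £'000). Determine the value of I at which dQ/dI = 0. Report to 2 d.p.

dQ/dI = 16.172 − 0.4446I.
The good is inferior where dQ/dI < 0. Setting dQ/dI = 0 gives I = 16.172 / 0.4446 = 36.37.

36.37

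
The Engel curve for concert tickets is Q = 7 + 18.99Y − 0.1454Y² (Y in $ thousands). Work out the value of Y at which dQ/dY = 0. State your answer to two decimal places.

65.30

dQ/dY = 18.99 − 0.2908Y.
The good is inferior where dQ/dY < 0. Setting dQ/dY = 0 gives Y = 18.99 / 0.2908 = 65.30.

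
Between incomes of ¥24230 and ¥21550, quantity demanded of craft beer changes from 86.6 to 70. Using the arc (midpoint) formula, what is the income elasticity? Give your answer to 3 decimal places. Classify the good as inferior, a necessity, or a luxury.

1.811 (luxury)

ΔQ = 70 − 86.6 = -16.6; midpoint Q̄ = (86.6 + 70)/2 = 78.3.
ΔI = 21550 − 24230 = -2680; midpoint Ī = (24230 + 21550)/2 = 22890.
η = (ΔQ/Q̄) ÷ (ΔI/Ī) = (-16.6/78.3) ÷ (-2680/22890) = 1.811.
η > 1 ⇒ luxury.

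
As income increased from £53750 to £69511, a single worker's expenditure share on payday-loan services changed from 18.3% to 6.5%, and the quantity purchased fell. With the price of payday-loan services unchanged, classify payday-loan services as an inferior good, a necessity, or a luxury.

Quantity demanded falls as income rises, so η < 0.

inferior good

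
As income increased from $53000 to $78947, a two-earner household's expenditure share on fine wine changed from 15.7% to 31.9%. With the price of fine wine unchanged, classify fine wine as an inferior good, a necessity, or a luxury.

luxury

The budget share rises as income rises, so η > 1.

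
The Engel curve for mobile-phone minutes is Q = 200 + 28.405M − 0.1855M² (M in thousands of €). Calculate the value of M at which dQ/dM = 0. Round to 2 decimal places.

dQ/dM = 28.405 − 0.371M.
The good is inferior where dQ/dM < 0. Setting dQ/dM = 0 gives M = 28.405 / 0.371 = 76.56.

76.56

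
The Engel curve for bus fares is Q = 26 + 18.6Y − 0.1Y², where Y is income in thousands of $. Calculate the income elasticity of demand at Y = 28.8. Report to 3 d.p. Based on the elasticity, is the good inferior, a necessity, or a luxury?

At Y = 28.8: Q = 478.7360.
dQ/dY = 18.6 − 0.2Y = 12.84000.
η = (dQ/dY)·(Y/Q) = 12.84000 × (28.8/478.7360) = 0.772.
0 < η < 1 ⇒ necessity.

0.772 (necessity)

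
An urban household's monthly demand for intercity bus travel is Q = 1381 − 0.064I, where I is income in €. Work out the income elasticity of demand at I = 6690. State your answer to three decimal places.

-0.449

At I = 6690: Q = 952.840.
dQ/dI = −0.064.
η = (dQ/dI)·(I/Q) = -0.064 × (6690/952.840) = -0.449.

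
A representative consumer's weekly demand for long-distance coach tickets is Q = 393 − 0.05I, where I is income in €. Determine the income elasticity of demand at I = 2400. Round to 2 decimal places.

At I = 2400: Q = 273.000.
dQ/dI = −0.05.
η = (dQ/dI)·(I/Q) = -0.05 × (2400/273.000) = -0.44.

-0.44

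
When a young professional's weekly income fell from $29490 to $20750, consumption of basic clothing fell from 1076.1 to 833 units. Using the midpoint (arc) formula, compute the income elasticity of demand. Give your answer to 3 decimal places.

ΔQ = 833 − 1076.1 = -243.1; midpoint Q̄ = (1076.1 + 833)/2 = 954.55.
ΔI = 20750 − 29490 = -8740; midpoint Ī = (29490 + 20750)/2 = 25120.
η = (ΔQ/Q̄) ÷ (ΔI/Ī) = (-243.1/954.55) ÷ (-8740/25120) = 0.732.

0.732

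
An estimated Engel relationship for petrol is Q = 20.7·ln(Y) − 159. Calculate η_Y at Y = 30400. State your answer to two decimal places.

At Y = 30400: Q = 54.669.
dQ/dY = 20.7/Y = 0.000680921 at this income.
η = (dQ/dY)·(Y/Q) = 0.000680921 × (30400/54.669) = 0.38.

0.38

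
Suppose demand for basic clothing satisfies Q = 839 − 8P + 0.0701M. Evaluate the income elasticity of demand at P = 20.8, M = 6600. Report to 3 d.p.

0.408

At P = 20.8, M = 6600: Q = 1135.260.
Holding P constant, ∂Q/∂M = 0.0701.
η_M = (∂Q/∂M)·(M/Q) = 0.0701 × (6600/1135.260) = 0.408.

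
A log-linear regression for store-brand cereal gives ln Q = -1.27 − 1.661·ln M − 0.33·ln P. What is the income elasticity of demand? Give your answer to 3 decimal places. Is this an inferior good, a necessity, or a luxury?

-1.661 (inferior good)

In a log-linear demand, the coefficient on ln M is the income elasticity.
So η = -1.661.
η < 0 ⇒ inferior good.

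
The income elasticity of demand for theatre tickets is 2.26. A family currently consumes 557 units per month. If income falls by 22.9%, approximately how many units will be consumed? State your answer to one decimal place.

268.7

%ΔQ ≈ η × %ΔI = 2.26 × (-22.9%) = -51.754%.
New Q ≈ 557 × (1 − 0.51754) = 268.7.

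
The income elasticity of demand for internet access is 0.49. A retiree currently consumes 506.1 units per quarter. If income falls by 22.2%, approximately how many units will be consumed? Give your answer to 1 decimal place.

451.0

%ΔQ ≈ η × %ΔI = 0.49 × (-22.2%) = -10.878%.
New Q ≈ 506.1 × (1 − 0.10878) = 451.0.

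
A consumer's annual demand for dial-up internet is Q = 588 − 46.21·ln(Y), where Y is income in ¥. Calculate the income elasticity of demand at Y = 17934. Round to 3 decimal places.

At Y = 17934: Q = 135.398.
dQ/dY = -46.21/Y = -0.00257667 at this income.
η = (dQ/dY)·(Y/Q) = -0.00257667 × (17934/135.398) = -0.341.

-0.341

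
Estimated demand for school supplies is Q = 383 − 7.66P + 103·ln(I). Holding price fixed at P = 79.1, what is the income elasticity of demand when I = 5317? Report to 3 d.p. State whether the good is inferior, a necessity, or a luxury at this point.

0.156 (necessity)

At P = 79.1, I = 5317: Q = 660.696.
Holding P constant, ∂Q/∂I = 103/I = 0.0193718.
η_I = (∂Q/∂I)·(I/Q) = 0.0193718 × (5317/660.696) = 0.156.
Since 0 < η < 1, this is a necessity.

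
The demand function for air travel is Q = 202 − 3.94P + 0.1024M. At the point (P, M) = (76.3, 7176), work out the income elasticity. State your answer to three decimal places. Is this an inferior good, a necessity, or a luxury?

At P = 76.3, M = 7176: Q = 636.200.
Holding P constant, ∂Q/∂M = 0.1024.
η_M = (∂Q/∂M)·(M/Q) = 0.1024 × (7176/636.200) = 1.155.
Since η > 1, this is a luxury.

1.155 (luxury)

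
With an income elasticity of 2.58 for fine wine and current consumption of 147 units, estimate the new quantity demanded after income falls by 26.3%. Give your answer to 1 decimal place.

%ΔQ ≈ η × %ΔI = 2.58 × (-26.3%) = -67.854%.
New Q ≈ 147 × (1 − 0.67854) = 47.3.

47.3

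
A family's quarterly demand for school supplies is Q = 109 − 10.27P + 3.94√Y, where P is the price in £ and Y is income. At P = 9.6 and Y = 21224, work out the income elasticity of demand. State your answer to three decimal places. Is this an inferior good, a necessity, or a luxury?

0.491 (necessity)

At P = 9.6, Y = 21224: Q = 584.405.
Holding P constant, ∂Q/∂Y = 3.94/(2√Y) = 0.0135224.
η_Y = (∂Q/∂Y)·(Y/Q) = 0.0135224 × (21224/584.405) = 0.491.
Since 0 < η < 1, this is a necessity.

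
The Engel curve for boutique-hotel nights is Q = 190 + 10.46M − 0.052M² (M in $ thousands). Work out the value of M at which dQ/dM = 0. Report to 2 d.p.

dQ/dM = 10.46 − 0.104M.
The good is inferior where dQ/dM < 0. Setting dQ/dM = 0 gives M = 10.46 / 0.104 = 100.58.

100.58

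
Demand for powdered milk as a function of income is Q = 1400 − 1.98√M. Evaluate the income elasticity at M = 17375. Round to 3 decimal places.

-0.115

At M = 17375: Q = 1139.008.
dQ/dM = -1.98/(2√M) = -0.00751057 at this income.
η = (dQ/dM)·(M/Q) = -0.00751057 × (17375/1139.008) = -0.115.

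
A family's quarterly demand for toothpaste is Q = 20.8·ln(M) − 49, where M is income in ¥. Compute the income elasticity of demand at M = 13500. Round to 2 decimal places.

At M = 13500: Q = 148.817.
dQ/dM = 20.8/M = 0.00154074 at this income.
η = (dQ/dM)·(M/Q) = 0.00154074 × (13500/148.817) = 0.14.

0.14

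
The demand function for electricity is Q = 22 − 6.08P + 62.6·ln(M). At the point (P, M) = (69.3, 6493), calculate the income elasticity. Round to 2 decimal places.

0.42

At P = 69.3, M = 6493: Q = 150.189.
Holding P constant, ∂Q/∂M = 62.6/M = 0.00964115.
η_M = (∂Q/∂M)·(M/Q) = 0.00964115 × (6493/150.189) = 0.42.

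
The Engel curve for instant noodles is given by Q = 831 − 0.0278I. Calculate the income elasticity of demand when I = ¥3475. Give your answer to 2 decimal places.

-0.13

At I = 3475: Q = 734.395.
dQ/dI = −0.0278.
η = (dQ/dI)·(I/Q) = -0.0278 × (3475/734.395) = -0.13.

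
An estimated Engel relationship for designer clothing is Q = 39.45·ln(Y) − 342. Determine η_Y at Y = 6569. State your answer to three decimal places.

At Y = 6569: Q = 4.770.
dQ/dY = 39.45/Y = 0.00600548 at this income.
η = (dQ/dY)·(Y/Q) = 0.00600548 × (6569/4.770) = 8.270.

8.270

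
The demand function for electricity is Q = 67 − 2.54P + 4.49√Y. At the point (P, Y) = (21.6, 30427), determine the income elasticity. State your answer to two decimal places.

0.49

At P = 21.6, Y = 30427: Q = 795.342.
Holding P constant, ∂Q/∂Y = 4.49/(2√Y) = 0.0128702.
η_Y = (∂Q/∂Y)·(Y/Q) = 0.0128702 × (30427/795.342) = 0.49.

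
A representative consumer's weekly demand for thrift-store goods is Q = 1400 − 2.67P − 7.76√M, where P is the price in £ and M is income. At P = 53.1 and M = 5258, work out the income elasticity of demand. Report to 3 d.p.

At P = 53.1, M = 5258: Q = 695.529.
Holding P constant, ∂Q/∂M = -7.76/(2√M) = -0.0535083.
η_M = (∂Q/∂M)·(M/Q) = -0.0535083 × (5258/695.529) = -0.405.

-0.405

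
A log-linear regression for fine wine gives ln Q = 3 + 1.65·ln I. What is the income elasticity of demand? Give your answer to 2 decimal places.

In a log-linear demand, the coefficient on ln I is the income elasticity.
So η = 1.65.

1.65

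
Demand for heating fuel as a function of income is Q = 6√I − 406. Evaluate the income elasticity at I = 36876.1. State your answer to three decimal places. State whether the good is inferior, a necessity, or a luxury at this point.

0.772 (necessity)

At I = 36876.1: Q = 746.189.
dQ/dI = 6/(2√I) = 0.0156224 at this income.
η = (dQ/dI)·(I/Q) = 0.0156224 × (36876.1/746.189) = 0.772.
Since 0 < η < 1, the good is a necessity.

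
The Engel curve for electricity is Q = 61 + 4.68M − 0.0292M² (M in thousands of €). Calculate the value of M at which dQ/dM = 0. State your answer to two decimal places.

dQ/dM = 4.68 − 0.0584M.
The good is inferior where dQ/dM < 0. Setting dQ/dM = 0 gives M = 4.68 / 0.0584 = 80.14.

80.14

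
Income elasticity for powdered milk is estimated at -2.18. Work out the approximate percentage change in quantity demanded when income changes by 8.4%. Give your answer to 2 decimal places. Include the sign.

-18.31%

%ΔQ ≈ η × %ΔI = -2.18 × 8.4% = -18.31%.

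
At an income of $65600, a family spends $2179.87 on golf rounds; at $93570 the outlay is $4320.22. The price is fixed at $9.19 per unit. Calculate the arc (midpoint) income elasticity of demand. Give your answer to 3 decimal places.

1.874

With a constant price, Q₁ = 2179.87/9.19 = 237.200 and Q₂ = 4320.22/9.19 = 470.100 (equivalently, work directly with expenditure since P cancels).
Midpoint %ΔQ = (4320.22 − 2179.87)/3250.05 = 0.65856; midpoint %ΔI = (93570 − 65600)/79585 = 0.35145.
η = 0.65856 / 0.35145 = 1.874.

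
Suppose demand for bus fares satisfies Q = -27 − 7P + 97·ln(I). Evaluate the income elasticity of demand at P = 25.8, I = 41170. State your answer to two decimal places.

0.12

At P = 25.8, I = 41170: Q = 823.070.
Holding P constant, ∂Q/∂I = 97/I = 0.00235608.
η_I = (∂Q/∂I)·(I/Q) = 0.00235608 × (41170/823.070) = 0.12.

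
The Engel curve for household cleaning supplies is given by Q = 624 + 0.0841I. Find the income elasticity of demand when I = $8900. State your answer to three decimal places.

0.545

At I = 8900: Q = 1372.490.
dQ/dI = 0.0841.
η = (dQ/dI)·(I/Q) = 0.0841 × (8900/1372.490) = 0.545.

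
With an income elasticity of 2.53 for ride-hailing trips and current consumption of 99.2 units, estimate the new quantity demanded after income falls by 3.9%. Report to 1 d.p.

%ΔQ ≈ η × %ΔI = 2.53 × (-3.9%) = -9.867%.
New Q ≈ 99.2 × (1 − 0.09867) = 89.4.

89.4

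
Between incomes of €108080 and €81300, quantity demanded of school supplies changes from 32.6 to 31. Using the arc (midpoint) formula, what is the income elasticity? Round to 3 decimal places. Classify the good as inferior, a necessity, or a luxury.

ΔQ = 31 − 32.6 = -1.6; midpoint Q̄ = (32.6 + 31)/2 = 31.8.
ΔI = 81300 − 108080 = -26780; midpoint Ī = (108080 + 81300)/2 = 94690.
η = (ΔQ/Q̄) ÷ (ΔI/Ī) = (-1.6/31.8) ÷ (-26780/94690) = 0.178.
0 < η < 1 ⇒ necessity.

0.178 (necessity)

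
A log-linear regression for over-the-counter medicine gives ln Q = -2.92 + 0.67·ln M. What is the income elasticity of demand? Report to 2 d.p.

In a log-linear demand, the coefficient on ln M is the income elasticity.
So η = 0.67.

0.67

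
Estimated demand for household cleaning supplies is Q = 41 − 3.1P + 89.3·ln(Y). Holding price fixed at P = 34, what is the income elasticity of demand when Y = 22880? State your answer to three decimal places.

At P = 34, Y = 22880: Q = 831.995.
Holding P constant, ∂Q/∂Y = 89.3/Y = 0.00390297.
η_Y = (∂Q/∂Y)·(Y/Q) = 0.00390297 × (22880/831.995) = 0.107.

0.107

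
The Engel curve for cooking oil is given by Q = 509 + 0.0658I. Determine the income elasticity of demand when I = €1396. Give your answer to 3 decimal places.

0.153

At I = 1396: Q = 600.857.
dQ/dI = 0.0658.
η = (dQ/dI)·(I/Q) = 0.0658 × (1396/600.857) = 0.153.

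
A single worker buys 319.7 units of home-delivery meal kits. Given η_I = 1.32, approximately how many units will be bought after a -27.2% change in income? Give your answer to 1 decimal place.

204.9

%ΔQ ≈ η × %ΔI = 1.32 × (-27.2%) = -35.904%.
New Q ≈ 319.7 × (1 − 0.35904) = 204.9.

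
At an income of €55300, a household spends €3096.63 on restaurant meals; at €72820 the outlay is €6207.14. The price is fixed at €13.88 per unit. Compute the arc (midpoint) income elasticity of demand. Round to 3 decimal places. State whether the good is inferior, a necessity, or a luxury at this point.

With a constant price, Q₁ = 3096.63/13.88 = 223.100 and Q₂ = 6207.14/13.88 = 447.200 (equivalently, work directly with expenditure since P cancels).
Midpoint %ΔQ = (6207.14 − 3096.63)/4651.89 = 0.66866; midpoint %ΔI = (72820 − 55300)/64060 = 0.27349.
η = 0.66866 / 0.27349 = 2.445.
η > 1 ⇒ luxury.

2.445 (luxury)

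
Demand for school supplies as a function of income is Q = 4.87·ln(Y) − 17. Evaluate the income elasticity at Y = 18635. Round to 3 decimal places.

At Y = 18635: Q = 30.886.
dQ/dY = 4.87/Y = 0.000261336 at this income.
η = (dQ/dY)·(Y/Q) = 0.000261336 × (18635/30.886) = 0.158.

0.158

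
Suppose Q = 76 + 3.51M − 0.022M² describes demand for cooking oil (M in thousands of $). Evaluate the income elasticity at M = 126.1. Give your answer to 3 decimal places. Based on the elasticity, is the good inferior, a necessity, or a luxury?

-1.523 (inferior good)

At M = 126.1: Q = 168.7844.
dQ/dM = 3.51 − 0.044M = -2.03840.
η = (dQ/dM)·(M/Q) = -2.03840 × (126.1/168.7844) = -1.523.
η < 0 ⇒ inferior good.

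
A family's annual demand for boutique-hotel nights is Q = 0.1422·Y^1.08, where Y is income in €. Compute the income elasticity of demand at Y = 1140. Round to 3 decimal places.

1.080

For Q = A·Y^β the income elasticity is constant and equal to β.
Here β = 1.08, so η = 1.080.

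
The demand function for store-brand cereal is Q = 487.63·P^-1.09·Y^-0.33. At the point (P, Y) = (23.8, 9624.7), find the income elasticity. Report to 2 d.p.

For a multiplicative demand Q = A·P^α·Y^β, the income elasticity is β everywhere.
Here β = -0.33, so η = -0.33.

-0.33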